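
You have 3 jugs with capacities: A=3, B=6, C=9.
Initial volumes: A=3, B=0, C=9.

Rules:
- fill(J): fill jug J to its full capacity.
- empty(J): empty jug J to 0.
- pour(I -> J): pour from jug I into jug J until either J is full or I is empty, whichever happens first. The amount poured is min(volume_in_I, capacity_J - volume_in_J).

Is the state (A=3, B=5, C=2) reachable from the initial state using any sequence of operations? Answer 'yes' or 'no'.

Answer: no

Derivation:
BFS explored all 24 reachable states.
Reachable set includes: (0,0,0), (0,0,3), (0,0,6), (0,0,9), (0,3,0), (0,3,3), (0,3,6), (0,3,9), (0,6,0), (0,6,3), (0,6,6), (0,6,9) ...
Target (A=3, B=5, C=2) not in reachable set → no.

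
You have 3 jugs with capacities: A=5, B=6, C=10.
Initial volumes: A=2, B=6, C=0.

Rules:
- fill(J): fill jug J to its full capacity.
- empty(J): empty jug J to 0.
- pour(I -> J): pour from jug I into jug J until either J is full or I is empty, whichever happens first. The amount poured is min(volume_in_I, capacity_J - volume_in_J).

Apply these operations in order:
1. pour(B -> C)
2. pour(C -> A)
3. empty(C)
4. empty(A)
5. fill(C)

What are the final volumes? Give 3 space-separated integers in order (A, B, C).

Answer: 0 0 10

Derivation:
Step 1: pour(B -> C) -> (A=2 B=0 C=6)
Step 2: pour(C -> A) -> (A=5 B=0 C=3)
Step 3: empty(C) -> (A=5 B=0 C=0)
Step 4: empty(A) -> (A=0 B=0 C=0)
Step 5: fill(C) -> (A=0 B=0 C=10)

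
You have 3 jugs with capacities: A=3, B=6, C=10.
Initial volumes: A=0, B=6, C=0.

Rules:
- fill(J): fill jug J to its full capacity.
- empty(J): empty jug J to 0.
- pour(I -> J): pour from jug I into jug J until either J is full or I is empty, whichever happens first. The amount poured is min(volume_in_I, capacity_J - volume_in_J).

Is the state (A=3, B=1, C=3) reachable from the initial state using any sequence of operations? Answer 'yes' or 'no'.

Answer: yes

Derivation:
BFS from (A=0, B=6, C=0):
  1. fill(A) -> (A=3 B=6 C=0)
  2. empty(B) -> (A=3 B=0 C=0)
  3. fill(C) -> (A=3 B=0 C=10)
  4. pour(C -> B) -> (A=3 B=6 C=4)
  5. empty(B) -> (A=3 B=0 C=4)
  6. pour(C -> B) -> (A=3 B=4 C=0)
  7. pour(A -> C) -> (A=0 B=4 C=3)
  8. pour(B -> A) -> (A=3 B=1 C=3)
Target reached → yes.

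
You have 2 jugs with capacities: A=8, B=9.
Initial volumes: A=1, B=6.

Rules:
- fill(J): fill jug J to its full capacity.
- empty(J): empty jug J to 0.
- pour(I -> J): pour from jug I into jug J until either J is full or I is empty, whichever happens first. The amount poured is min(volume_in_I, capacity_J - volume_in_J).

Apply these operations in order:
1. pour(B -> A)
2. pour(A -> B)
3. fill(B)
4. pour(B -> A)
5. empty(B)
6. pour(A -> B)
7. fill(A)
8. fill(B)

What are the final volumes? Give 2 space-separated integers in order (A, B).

Step 1: pour(B -> A) -> (A=7 B=0)
Step 2: pour(A -> B) -> (A=0 B=7)
Step 3: fill(B) -> (A=0 B=9)
Step 4: pour(B -> A) -> (A=8 B=1)
Step 5: empty(B) -> (A=8 B=0)
Step 6: pour(A -> B) -> (A=0 B=8)
Step 7: fill(A) -> (A=8 B=8)
Step 8: fill(B) -> (A=8 B=9)

Answer: 8 9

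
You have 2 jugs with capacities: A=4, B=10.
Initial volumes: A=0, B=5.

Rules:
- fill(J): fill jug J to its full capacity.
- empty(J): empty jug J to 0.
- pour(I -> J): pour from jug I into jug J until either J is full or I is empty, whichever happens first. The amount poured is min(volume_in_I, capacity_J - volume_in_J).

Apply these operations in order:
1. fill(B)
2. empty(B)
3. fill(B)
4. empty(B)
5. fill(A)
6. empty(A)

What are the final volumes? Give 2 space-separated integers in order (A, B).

Answer: 0 0

Derivation:
Step 1: fill(B) -> (A=0 B=10)
Step 2: empty(B) -> (A=0 B=0)
Step 3: fill(B) -> (A=0 B=10)
Step 4: empty(B) -> (A=0 B=0)
Step 5: fill(A) -> (A=4 B=0)
Step 6: empty(A) -> (A=0 B=0)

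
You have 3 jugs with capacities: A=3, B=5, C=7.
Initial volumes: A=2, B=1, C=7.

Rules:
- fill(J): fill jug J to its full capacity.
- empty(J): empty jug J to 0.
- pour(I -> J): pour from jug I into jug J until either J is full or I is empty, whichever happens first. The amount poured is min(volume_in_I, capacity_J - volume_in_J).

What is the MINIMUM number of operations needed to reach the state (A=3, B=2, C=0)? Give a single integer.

Answer: 4

Derivation:
BFS from (A=2, B=1, C=7). One shortest path:
  1. empty(A) -> (A=0 B=1 C=7)
  2. fill(B) -> (A=0 B=5 C=7)
  3. empty(C) -> (A=0 B=5 C=0)
  4. pour(B -> A) -> (A=3 B=2 C=0)
Reached target in 4 moves.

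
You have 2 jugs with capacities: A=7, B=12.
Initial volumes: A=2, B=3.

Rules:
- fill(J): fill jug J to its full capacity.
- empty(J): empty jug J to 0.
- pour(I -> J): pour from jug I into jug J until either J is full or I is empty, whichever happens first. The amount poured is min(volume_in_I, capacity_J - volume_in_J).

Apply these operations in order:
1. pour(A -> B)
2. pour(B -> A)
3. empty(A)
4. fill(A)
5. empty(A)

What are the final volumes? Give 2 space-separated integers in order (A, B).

Answer: 0 0

Derivation:
Step 1: pour(A -> B) -> (A=0 B=5)
Step 2: pour(B -> A) -> (A=5 B=0)
Step 3: empty(A) -> (A=0 B=0)
Step 4: fill(A) -> (A=7 B=0)
Step 5: empty(A) -> (A=0 B=0)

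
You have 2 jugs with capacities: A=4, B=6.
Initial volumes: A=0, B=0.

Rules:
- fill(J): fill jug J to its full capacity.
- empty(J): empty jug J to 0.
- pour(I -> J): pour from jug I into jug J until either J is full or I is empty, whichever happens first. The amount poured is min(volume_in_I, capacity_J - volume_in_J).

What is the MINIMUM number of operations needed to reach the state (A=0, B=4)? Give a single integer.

BFS from (A=0, B=0). One shortest path:
  1. fill(A) -> (A=4 B=0)
  2. pour(A -> B) -> (A=0 B=4)
Reached target in 2 moves.

Answer: 2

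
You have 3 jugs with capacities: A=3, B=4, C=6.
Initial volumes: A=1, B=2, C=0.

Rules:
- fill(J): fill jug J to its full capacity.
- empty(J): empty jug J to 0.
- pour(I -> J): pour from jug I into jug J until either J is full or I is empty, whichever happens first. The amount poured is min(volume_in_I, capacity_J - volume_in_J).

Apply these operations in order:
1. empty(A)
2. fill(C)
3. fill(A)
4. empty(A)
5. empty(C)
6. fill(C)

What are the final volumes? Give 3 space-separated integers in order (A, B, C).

Answer: 0 2 6

Derivation:
Step 1: empty(A) -> (A=0 B=2 C=0)
Step 2: fill(C) -> (A=0 B=2 C=6)
Step 3: fill(A) -> (A=3 B=2 C=6)
Step 4: empty(A) -> (A=0 B=2 C=6)
Step 5: empty(C) -> (A=0 B=2 C=0)
Step 6: fill(C) -> (A=0 B=2 C=6)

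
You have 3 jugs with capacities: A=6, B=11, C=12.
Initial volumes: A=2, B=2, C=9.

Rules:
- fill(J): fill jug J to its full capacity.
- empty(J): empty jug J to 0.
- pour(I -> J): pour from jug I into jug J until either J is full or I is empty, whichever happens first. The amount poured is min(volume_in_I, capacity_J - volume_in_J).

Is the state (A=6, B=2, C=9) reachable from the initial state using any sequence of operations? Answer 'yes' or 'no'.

BFS from (A=2, B=2, C=9):
  1. fill(A) -> (A=6 B=2 C=9)
Target reached → yes.

Answer: yes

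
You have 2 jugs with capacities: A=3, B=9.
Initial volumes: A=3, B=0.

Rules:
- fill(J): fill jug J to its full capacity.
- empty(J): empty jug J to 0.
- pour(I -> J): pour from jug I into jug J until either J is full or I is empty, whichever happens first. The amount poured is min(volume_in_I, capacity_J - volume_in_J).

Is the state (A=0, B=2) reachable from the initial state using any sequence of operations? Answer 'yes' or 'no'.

Answer: no

Derivation:
BFS explored all 8 reachable states.
Reachable set includes: (0,0), (0,3), (0,6), (0,9), (3,0), (3,3), (3,6), (3,9)
Target (A=0, B=2) not in reachable set → no.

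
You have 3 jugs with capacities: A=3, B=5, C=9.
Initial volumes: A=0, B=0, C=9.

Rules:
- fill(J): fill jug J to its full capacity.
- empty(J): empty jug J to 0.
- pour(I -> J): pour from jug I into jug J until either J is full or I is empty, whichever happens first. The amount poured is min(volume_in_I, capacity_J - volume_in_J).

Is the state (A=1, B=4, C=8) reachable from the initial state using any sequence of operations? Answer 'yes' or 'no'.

BFS explored all 176 reachable states.
Reachable set includes: (0,0,0), (0,0,1), (0,0,2), (0,0,3), (0,0,4), (0,0,5), (0,0,6), (0,0,7), (0,0,8), (0,0,9), (0,1,0), (0,1,1) ...
Target (A=1, B=4, C=8) not in reachable set → no.

Answer: no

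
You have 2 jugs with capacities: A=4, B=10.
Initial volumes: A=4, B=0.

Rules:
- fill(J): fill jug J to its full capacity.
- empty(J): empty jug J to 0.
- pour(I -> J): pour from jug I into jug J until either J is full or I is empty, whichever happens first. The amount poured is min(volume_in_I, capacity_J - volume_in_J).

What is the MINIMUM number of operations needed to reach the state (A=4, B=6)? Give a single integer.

Answer: 3

Derivation:
BFS from (A=4, B=0). One shortest path:
  1. empty(A) -> (A=0 B=0)
  2. fill(B) -> (A=0 B=10)
  3. pour(B -> A) -> (A=4 B=6)
Reached target in 3 moves.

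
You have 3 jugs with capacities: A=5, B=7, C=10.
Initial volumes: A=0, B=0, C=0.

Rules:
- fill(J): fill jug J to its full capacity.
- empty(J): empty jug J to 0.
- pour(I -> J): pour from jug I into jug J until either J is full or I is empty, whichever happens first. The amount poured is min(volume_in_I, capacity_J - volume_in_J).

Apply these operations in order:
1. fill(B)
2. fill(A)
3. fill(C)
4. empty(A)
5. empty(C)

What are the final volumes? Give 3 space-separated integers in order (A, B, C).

Answer: 0 7 0

Derivation:
Step 1: fill(B) -> (A=0 B=7 C=0)
Step 2: fill(A) -> (A=5 B=7 C=0)
Step 3: fill(C) -> (A=5 B=7 C=10)
Step 4: empty(A) -> (A=0 B=7 C=10)
Step 5: empty(C) -> (A=0 B=7 C=0)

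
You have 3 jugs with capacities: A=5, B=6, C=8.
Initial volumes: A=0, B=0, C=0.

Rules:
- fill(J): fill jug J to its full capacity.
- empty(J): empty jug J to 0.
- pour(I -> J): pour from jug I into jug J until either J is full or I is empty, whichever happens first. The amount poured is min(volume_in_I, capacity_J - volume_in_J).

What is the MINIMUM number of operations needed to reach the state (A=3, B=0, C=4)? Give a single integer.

Answer: 8

Derivation:
BFS from (A=0, B=0, C=0). One shortest path:
  1. fill(B) -> (A=0 B=6 C=0)
  2. pour(B -> C) -> (A=0 B=0 C=6)
  3. fill(B) -> (A=0 B=6 C=6)
  4. pour(B -> C) -> (A=0 B=4 C=8)
  5. pour(C -> A) -> (A=5 B=4 C=3)
  6. empty(A) -> (A=0 B=4 C=3)
  7. pour(C -> A) -> (A=3 B=4 C=0)
  8. pour(B -> C) -> (A=3 B=0 C=4)
Reached target in 8 moves.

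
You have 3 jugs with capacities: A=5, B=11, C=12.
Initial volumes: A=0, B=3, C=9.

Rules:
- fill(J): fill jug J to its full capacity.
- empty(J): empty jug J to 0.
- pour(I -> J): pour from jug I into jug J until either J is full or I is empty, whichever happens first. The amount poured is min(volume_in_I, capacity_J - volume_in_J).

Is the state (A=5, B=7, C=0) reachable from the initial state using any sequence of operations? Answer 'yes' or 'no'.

BFS from (A=0, B=3, C=9):
  1. pour(C -> A) -> (A=5 B=3 C=4)
  2. pour(C -> B) -> (A=5 B=7 C=0)
Target reached → yes.

Answer: yes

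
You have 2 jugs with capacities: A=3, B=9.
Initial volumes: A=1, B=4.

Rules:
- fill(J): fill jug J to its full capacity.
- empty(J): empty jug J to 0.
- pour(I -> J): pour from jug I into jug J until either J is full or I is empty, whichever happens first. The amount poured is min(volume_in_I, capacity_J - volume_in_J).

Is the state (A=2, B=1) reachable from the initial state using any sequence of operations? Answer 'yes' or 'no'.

BFS explored all 25 reachable states.
Reachable set includes: (0,0), (0,1), (0,2), (0,3), (0,4), (0,5), (0,6), (0,7), (0,8), (0,9), (1,0), (1,4) ...
Target (A=2, B=1) not in reachable set → no.

Answer: no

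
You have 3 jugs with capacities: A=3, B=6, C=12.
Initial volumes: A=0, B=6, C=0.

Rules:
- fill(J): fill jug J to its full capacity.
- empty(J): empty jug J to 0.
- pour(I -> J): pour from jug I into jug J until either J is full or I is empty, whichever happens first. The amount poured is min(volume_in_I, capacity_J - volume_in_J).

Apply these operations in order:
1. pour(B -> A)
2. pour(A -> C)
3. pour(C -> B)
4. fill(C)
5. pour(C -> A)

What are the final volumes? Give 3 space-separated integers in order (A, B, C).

Step 1: pour(B -> A) -> (A=3 B=3 C=0)
Step 2: pour(A -> C) -> (A=0 B=3 C=3)
Step 3: pour(C -> B) -> (A=0 B=6 C=0)
Step 4: fill(C) -> (A=0 B=6 C=12)
Step 5: pour(C -> A) -> (A=3 B=6 C=9)

Answer: 3 6 9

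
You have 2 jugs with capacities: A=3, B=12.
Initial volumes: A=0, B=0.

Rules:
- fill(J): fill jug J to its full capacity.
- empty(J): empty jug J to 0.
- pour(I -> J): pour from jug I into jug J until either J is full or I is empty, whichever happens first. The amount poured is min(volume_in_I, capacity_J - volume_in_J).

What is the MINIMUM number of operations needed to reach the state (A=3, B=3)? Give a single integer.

BFS from (A=0, B=0). One shortest path:
  1. fill(A) -> (A=3 B=0)
  2. pour(A -> B) -> (A=0 B=3)
  3. fill(A) -> (A=3 B=3)
Reached target in 3 moves.

Answer: 3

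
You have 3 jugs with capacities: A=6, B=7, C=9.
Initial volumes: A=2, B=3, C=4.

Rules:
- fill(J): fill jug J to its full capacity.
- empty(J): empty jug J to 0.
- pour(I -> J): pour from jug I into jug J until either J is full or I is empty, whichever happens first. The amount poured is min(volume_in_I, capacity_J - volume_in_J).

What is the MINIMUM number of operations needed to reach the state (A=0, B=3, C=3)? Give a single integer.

Answer: 4

Derivation:
BFS from (A=2, B=3, C=4). One shortest path:
  1. empty(A) -> (A=0 B=3 C=4)
  2. fill(C) -> (A=0 B=3 C=9)
  3. pour(C -> A) -> (A=6 B=3 C=3)
  4. empty(A) -> (A=0 B=3 C=3)
Reached target in 4 moves.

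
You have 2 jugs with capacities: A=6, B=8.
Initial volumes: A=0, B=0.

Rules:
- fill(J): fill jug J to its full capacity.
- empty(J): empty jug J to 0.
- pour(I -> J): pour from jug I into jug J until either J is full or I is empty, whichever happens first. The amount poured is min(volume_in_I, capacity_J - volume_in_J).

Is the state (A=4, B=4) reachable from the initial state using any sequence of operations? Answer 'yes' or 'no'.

Answer: no

Derivation:
BFS explored all 14 reachable states.
Reachable set includes: (0,0), (0,2), (0,4), (0,6), (0,8), (2,0), (2,8), (4,0), (4,8), (6,0), (6,2), (6,4) ...
Target (A=4, B=4) not in reachable set → no.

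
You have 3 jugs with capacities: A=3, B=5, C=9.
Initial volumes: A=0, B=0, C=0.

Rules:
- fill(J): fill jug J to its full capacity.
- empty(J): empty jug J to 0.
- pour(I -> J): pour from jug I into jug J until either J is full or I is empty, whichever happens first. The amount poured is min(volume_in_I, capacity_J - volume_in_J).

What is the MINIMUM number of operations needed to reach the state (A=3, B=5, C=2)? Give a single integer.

Answer: 4

Derivation:
BFS from (A=0, B=0, C=0). One shortest path:
  1. fill(B) -> (A=0 B=5 C=0)
  2. pour(B -> A) -> (A=3 B=2 C=0)
  3. pour(B -> C) -> (A=3 B=0 C=2)
  4. fill(B) -> (A=3 B=5 C=2)
Reached target in 4 moves.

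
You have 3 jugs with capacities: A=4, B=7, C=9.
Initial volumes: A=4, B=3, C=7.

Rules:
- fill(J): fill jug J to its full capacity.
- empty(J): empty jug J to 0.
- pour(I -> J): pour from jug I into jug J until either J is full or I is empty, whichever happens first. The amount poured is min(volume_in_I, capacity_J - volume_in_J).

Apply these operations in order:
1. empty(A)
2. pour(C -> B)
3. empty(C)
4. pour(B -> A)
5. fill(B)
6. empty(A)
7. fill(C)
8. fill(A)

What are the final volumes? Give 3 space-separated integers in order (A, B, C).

Answer: 4 7 9

Derivation:
Step 1: empty(A) -> (A=0 B=3 C=7)
Step 2: pour(C -> B) -> (A=0 B=7 C=3)
Step 3: empty(C) -> (A=0 B=7 C=0)
Step 4: pour(B -> A) -> (A=4 B=3 C=0)
Step 5: fill(B) -> (A=4 B=7 C=0)
Step 6: empty(A) -> (A=0 B=7 C=0)
Step 7: fill(C) -> (A=0 B=7 C=9)
Step 8: fill(A) -> (A=4 B=7 C=9)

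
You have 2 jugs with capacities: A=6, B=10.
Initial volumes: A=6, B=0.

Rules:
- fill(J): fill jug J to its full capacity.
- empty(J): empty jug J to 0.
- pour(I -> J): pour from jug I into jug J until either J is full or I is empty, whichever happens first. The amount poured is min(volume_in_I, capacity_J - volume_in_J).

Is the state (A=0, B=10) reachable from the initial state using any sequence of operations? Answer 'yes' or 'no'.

Answer: yes

Derivation:
BFS from (A=6, B=0):
  1. empty(A) -> (A=0 B=0)
  2. fill(B) -> (A=0 B=10)
Target reached → yes.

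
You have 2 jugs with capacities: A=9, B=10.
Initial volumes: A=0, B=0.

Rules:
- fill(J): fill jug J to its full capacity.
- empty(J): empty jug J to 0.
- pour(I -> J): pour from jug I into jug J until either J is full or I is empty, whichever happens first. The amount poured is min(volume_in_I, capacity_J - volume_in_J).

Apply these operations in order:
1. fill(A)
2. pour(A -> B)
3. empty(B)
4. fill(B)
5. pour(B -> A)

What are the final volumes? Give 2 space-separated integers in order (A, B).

Step 1: fill(A) -> (A=9 B=0)
Step 2: pour(A -> B) -> (A=0 B=9)
Step 3: empty(B) -> (A=0 B=0)
Step 4: fill(B) -> (A=0 B=10)
Step 5: pour(B -> A) -> (A=9 B=1)

Answer: 9 1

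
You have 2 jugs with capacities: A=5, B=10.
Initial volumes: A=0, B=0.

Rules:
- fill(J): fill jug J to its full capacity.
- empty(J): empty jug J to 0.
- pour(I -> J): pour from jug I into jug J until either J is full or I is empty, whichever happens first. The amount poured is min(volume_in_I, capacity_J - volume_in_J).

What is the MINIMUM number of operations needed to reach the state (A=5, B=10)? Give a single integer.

BFS from (A=0, B=0). One shortest path:
  1. fill(A) -> (A=5 B=0)
  2. fill(B) -> (A=5 B=10)
Reached target in 2 moves.

Answer: 2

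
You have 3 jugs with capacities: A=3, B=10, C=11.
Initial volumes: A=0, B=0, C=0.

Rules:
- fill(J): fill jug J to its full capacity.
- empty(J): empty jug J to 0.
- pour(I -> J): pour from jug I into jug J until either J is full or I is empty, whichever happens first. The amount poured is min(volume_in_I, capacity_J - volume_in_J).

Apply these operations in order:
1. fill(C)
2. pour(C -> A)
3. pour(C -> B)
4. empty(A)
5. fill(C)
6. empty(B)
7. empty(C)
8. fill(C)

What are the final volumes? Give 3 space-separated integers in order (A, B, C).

Answer: 0 0 11

Derivation:
Step 1: fill(C) -> (A=0 B=0 C=11)
Step 2: pour(C -> A) -> (A=3 B=0 C=8)
Step 3: pour(C -> B) -> (A=3 B=8 C=0)
Step 4: empty(A) -> (A=0 B=8 C=0)
Step 5: fill(C) -> (A=0 B=8 C=11)
Step 6: empty(B) -> (A=0 B=0 C=11)
Step 7: empty(C) -> (A=0 B=0 C=0)
Step 8: fill(C) -> (A=0 B=0 C=11)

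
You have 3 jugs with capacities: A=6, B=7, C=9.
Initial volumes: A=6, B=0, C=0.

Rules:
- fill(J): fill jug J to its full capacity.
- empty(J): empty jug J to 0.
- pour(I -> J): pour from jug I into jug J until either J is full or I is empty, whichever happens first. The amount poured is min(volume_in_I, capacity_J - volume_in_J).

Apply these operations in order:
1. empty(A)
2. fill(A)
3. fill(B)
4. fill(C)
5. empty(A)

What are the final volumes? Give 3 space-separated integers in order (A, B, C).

Step 1: empty(A) -> (A=0 B=0 C=0)
Step 2: fill(A) -> (A=6 B=0 C=0)
Step 3: fill(B) -> (A=6 B=7 C=0)
Step 4: fill(C) -> (A=6 B=7 C=9)
Step 5: empty(A) -> (A=0 B=7 C=9)

Answer: 0 7 9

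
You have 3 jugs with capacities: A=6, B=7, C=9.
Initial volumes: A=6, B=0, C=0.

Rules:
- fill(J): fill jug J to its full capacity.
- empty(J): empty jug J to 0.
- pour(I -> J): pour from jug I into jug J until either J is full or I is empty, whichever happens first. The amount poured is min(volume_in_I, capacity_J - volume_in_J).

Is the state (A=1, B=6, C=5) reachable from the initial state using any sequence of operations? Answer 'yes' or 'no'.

Answer: no

Derivation:
BFS explored all 320 reachable states.
Reachable set includes: (0,0,0), (0,0,1), (0,0,2), (0,0,3), (0,0,4), (0,0,5), (0,0,6), (0,0,7), (0,0,8), (0,0,9), (0,1,0), (0,1,1) ...
Target (A=1, B=6, C=5) not in reachable set → no.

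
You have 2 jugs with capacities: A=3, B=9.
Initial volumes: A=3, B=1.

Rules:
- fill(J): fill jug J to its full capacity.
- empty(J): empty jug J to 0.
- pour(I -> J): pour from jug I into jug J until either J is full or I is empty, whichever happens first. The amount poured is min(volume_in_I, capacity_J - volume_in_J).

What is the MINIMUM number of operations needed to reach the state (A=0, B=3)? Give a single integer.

Answer: 2

Derivation:
BFS from (A=3, B=1). One shortest path:
  1. empty(B) -> (A=3 B=0)
  2. pour(A -> B) -> (A=0 B=3)
Reached target in 2 moves.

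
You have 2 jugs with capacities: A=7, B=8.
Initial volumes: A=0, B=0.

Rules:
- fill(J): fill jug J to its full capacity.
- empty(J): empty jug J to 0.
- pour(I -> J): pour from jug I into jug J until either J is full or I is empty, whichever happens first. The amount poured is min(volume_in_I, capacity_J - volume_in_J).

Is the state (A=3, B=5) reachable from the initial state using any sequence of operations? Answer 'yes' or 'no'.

Answer: no

Derivation:
BFS explored all 30 reachable states.
Reachable set includes: (0,0), (0,1), (0,2), (0,3), (0,4), (0,5), (0,6), (0,7), (0,8), (1,0), (1,8), (2,0) ...
Target (A=3, B=5) not in reachable set → no.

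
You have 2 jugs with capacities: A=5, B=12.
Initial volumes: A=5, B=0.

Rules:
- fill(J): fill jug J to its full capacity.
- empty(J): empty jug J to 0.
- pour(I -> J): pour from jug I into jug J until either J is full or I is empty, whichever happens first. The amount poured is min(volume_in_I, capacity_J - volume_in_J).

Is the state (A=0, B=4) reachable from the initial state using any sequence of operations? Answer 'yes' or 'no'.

BFS from (A=5, B=0):
  1. empty(A) -> (A=0 B=0)
  2. fill(B) -> (A=0 B=12)
  3. pour(B -> A) -> (A=5 B=7)
  4. empty(A) -> (A=0 B=7)
  5. pour(B -> A) -> (A=5 B=2)
  6. empty(A) -> (A=0 B=2)
  7. pour(B -> A) -> (A=2 B=0)
  8. fill(B) -> (A=2 B=12)
  9. pour(B -> A) -> (A=5 B=9)
  10. empty(A) -> (A=0 B=9)
  11. pour(B -> A) -> (A=5 B=4)
  12. empty(A) -> (A=0 B=4)
Target reached → yes.

Answer: yes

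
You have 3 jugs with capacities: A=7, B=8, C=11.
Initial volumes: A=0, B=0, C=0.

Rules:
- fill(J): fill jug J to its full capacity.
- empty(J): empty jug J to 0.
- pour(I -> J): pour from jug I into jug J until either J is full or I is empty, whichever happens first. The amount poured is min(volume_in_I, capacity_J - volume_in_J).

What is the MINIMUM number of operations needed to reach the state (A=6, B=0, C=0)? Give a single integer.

Answer: 5

Derivation:
BFS from (A=0, B=0, C=0). One shortest path:
  1. fill(A) -> (A=7 B=0 C=0)
  2. pour(A -> B) -> (A=0 B=7 C=0)
  3. fill(A) -> (A=7 B=7 C=0)
  4. pour(A -> B) -> (A=6 B=8 C=0)
  5. empty(B) -> (A=6 B=0 C=0)
Reached target in 5 moves.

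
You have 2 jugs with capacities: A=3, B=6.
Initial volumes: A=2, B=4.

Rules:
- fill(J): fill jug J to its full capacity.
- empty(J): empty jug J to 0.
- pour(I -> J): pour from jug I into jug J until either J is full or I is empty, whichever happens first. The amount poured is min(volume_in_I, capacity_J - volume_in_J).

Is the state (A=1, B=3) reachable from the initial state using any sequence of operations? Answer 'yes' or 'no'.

BFS explored all 19 reachable states.
Reachable set includes: (0,0), (0,1), (0,2), (0,3), (0,4), (0,5), (0,6), (1,0), (1,6), (2,0), (2,4), (2,6) ...
Target (A=1, B=3) not in reachable set → no.

Answer: no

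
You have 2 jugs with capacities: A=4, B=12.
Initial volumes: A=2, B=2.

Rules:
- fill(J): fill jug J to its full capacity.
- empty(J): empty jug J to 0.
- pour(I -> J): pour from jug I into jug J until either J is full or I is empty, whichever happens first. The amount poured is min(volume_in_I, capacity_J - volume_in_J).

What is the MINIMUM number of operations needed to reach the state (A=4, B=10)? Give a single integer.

BFS from (A=2, B=2). One shortest path:
  1. fill(B) -> (A=2 B=12)
  2. pour(B -> A) -> (A=4 B=10)
Reached target in 2 moves.

Answer: 2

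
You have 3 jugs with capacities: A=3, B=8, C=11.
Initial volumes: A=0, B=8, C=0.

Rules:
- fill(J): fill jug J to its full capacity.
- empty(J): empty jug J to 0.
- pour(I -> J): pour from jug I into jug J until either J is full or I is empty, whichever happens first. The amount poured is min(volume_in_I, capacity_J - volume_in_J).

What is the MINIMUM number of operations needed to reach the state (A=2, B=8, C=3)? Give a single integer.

Answer: 6

Derivation:
BFS from (A=0, B=8, C=0). One shortest path:
  1. pour(B -> A) -> (A=3 B=5 C=0)
  2. empty(A) -> (A=0 B=5 C=0)
  3. pour(B -> A) -> (A=3 B=2 C=0)
  4. pour(A -> C) -> (A=0 B=2 C=3)
  5. pour(B -> A) -> (A=2 B=0 C=3)
  6. fill(B) -> (A=2 B=8 C=3)
Reached target in 6 moves.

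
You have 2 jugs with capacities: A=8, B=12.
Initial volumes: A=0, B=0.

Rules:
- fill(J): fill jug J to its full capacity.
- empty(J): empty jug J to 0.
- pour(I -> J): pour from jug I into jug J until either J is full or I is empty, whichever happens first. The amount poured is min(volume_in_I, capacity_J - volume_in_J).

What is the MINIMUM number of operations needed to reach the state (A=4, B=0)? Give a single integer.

Answer: 4

Derivation:
BFS from (A=0, B=0). One shortest path:
  1. fill(B) -> (A=0 B=12)
  2. pour(B -> A) -> (A=8 B=4)
  3. empty(A) -> (A=0 B=4)
  4. pour(B -> A) -> (A=4 B=0)
Reached target in 4 moves.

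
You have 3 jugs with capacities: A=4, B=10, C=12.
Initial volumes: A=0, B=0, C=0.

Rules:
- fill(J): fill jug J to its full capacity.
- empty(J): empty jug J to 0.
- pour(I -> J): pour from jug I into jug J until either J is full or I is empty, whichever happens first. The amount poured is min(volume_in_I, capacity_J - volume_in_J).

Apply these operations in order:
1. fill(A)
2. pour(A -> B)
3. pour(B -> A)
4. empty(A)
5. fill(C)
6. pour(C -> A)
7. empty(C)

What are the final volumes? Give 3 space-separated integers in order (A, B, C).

Step 1: fill(A) -> (A=4 B=0 C=0)
Step 2: pour(A -> B) -> (A=0 B=4 C=0)
Step 3: pour(B -> A) -> (A=4 B=0 C=0)
Step 4: empty(A) -> (A=0 B=0 C=0)
Step 5: fill(C) -> (A=0 B=0 C=12)
Step 6: pour(C -> A) -> (A=4 B=0 C=8)
Step 7: empty(C) -> (A=4 B=0 C=0)

Answer: 4 0 0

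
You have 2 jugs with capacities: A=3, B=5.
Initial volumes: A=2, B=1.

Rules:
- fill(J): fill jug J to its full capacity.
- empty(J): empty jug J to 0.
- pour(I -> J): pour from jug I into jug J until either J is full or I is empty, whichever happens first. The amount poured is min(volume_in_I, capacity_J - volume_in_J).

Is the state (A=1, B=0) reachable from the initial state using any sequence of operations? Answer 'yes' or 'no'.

Answer: yes

Derivation:
BFS from (A=2, B=1):
  1. empty(A) -> (A=0 B=1)
  2. pour(B -> A) -> (A=1 B=0)
Target reached → yes.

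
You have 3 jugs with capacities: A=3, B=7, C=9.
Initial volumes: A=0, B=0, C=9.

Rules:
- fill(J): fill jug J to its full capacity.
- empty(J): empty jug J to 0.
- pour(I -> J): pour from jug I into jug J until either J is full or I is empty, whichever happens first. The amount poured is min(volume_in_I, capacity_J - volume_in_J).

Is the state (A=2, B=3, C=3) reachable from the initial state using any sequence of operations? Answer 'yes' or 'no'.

Answer: no

Derivation:
BFS explored all 224 reachable states.
Reachable set includes: (0,0,0), (0,0,1), (0,0,2), (0,0,3), (0,0,4), (0,0,5), (0,0,6), (0,0,7), (0,0,8), (0,0,9), (0,1,0), (0,1,1) ...
Target (A=2, B=3, C=3) not in reachable set → no.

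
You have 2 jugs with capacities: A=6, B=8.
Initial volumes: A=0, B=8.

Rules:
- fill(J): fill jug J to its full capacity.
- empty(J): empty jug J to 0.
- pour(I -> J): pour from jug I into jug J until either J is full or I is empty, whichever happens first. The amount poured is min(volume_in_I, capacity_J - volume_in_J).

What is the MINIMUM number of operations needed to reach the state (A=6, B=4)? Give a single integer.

Answer: 5

Derivation:
BFS from (A=0, B=8). One shortest path:
  1. pour(B -> A) -> (A=6 B=2)
  2. empty(A) -> (A=0 B=2)
  3. pour(B -> A) -> (A=2 B=0)
  4. fill(B) -> (A=2 B=8)
  5. pour(B -> A) -> (A=6 B=4)
Reached target in 5 moves.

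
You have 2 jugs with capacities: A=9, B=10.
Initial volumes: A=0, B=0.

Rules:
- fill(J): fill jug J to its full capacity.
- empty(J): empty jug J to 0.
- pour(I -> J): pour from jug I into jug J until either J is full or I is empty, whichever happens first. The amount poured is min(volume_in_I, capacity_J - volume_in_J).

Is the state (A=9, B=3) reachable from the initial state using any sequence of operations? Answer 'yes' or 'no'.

Answer: yes

Derivation:
BFS from (A=0, B=0):
  1. fill(B) -> (A=0 B=10)
  2. pour(B -> A) -> (A=9 B=1)
  3. empty(A) -> (A=0 B=1)
  4. pour(B -> A) -> (A=1 B=0)
  5. fill(B) -> (A=1 B=10)
  6. pour(B -> A) -> (A=9 B=2)
  7. empty(A) -> (A=0 B=2)
  8. pour(B -> A) -> (A=2 B=0)
  9. fill(B) -> (A=2 B=10)
  10. pour(B -> A) -> (A=9 B=3)
Target reached → yes.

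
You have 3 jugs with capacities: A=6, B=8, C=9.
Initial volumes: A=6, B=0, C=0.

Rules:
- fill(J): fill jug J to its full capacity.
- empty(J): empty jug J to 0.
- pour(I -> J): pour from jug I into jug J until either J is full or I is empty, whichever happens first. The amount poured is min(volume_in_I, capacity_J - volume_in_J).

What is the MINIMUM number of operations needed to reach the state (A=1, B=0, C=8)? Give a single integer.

BFS from (A=6, B=0, C=0). One shortest path:
  1. empty(A) -> (A=0 B=0 C=0)
  2. fill(C) -> (A=0 B=0 C=9)
  3. pour(C -> B) -> (A=0 B=8 C=1)
  4. pour(C -> A) -> (A=1 B=8 C=0)
  5. pour(B -> C) -> (A=1 B=0 C=8)
Reached target in 5 moves.

Answer: 5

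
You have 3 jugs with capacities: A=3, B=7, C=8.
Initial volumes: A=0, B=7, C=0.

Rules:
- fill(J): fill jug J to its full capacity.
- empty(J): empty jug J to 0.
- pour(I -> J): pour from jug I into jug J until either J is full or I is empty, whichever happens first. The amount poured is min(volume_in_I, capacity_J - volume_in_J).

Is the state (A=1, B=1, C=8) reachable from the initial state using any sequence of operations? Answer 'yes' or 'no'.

BFS from (A=0, B=7, C=0):
  1. fill(A) -> (A=3 B=7 C=0)
  2. pour(A -> C) -> (A=0 B=7 C=3)
  3. pour(B -> A) -> (A=3 B=4 C=3)
  4. pour(A -> C) -> (A=0 B=4 C=6)
  5. pour(B -> A) -> (A=3 B=1 C=6)
  6. pour(A -> C) -> (A=1 B=1 C=8)
Target reached → yes.

Answer: yes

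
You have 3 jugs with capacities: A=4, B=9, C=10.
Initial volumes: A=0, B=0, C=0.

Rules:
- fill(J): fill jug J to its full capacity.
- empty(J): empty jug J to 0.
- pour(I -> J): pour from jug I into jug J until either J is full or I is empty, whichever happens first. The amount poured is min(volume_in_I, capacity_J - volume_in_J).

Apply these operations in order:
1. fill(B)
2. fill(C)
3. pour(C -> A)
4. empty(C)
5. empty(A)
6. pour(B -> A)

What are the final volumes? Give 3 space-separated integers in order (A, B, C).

Step 1: fill(B) -> (A=0 B=9 C=0)
Step 2: fill(C) -> (A=0 B=9 C=10)
Step 3: pour(C -> A) -> (A=4 B=9 C=6)
Step 4: empty(C) -> (A=4 B=9 C=0)
Step 5: empty(A) -> (A=0 B=9 C=0)
Step 6: pour(B -> A) -> (A=4 B=5 C=0)

Answer: 4 5 0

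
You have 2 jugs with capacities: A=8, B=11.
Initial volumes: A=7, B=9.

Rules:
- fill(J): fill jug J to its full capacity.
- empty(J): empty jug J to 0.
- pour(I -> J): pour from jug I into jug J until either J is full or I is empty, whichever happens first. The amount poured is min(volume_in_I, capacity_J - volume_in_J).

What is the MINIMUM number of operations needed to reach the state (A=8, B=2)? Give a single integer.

Answer: 4

Derivation:
BFS from (A=7, B=9). One shortest path:
  1. fill(B) -> (A=7 B=11)
  2. pour(B -> A) -> (A=8 B=10)
  3. empty(A) -> (A=0 B=10)
  4. pour(B -> A) -> (A=8 B=2)
Reached target in 4 moves.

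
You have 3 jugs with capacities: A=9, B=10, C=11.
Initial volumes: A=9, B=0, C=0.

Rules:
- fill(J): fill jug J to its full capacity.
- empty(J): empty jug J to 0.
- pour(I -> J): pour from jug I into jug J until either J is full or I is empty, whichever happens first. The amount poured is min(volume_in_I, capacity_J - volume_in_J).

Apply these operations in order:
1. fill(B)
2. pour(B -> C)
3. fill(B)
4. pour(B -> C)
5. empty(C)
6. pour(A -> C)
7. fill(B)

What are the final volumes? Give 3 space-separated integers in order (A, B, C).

Step 1: fill(B) -> (A=9 B=10 C=0)
Step 2: pour(B -> C) -> (A=9 B=0 C=10)
Step 3: fill(B) -> (A=9 B=10 C=10)
Step 4: pour(B -> C) -> (A=9 B=9 C=11)
Step 5: empty(C) -> (A=9 B=9 C=0)
Step 6: pour(A -> C) -> (A=0 B=9 C=9)
Step 7: fill(B) -> (A=0 B=10 C=9)

Answer: 0 10 9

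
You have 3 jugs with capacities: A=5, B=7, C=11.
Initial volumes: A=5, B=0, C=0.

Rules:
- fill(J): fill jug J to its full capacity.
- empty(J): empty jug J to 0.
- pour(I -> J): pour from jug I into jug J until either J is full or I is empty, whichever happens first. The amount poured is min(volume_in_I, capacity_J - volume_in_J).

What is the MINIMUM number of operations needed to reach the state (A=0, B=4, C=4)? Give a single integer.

Answer: 8

Derivation:
BFS from (A=5, B=0, C=0). One shortest path:
  1. pour(A -> C) -> (A=0 B=0 C=5)
  2. fill(A) -> (A=5 B=0 C=5)
  3. pour(A -> C) -> (A=0 B=0 C=10)
  4. fill(A) -> (A=5 B=0 C=10)
  5. pour(A -> C) -> (A=4 B=0 C=11)
  6. pour(C -> B) -> (A=4 B=7 C=4)
  7. empty(B) -> (A=4 B=0 C=4)
  8. pour(A -> B) -> (A=0 B=4 C=4)
Reached target in 8 moves.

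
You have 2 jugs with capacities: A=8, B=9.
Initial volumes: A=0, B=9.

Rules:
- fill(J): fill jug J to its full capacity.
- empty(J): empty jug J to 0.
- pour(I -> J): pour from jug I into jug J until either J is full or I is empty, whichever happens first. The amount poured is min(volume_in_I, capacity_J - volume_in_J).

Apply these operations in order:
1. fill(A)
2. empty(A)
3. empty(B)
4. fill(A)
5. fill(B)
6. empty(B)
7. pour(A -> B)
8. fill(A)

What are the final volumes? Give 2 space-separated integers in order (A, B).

Step 1: fill(A) -> (A=8 B=9)
Step 2: empty(A) -> (A=0 B=9)
Step 3: empty(B) -> (A=0 B=0)
Step 4: fill(A) -> (A=8 B=0)
Step 5: fill(B) -> (A=8 B=9)
Step 6: empty(B) -> (A=8 B=0)
Step 7: pour(A -> B) -> (A=0 B=8)
Step 8: fill(A) -> (A=8 B=8)

Answer: 8 8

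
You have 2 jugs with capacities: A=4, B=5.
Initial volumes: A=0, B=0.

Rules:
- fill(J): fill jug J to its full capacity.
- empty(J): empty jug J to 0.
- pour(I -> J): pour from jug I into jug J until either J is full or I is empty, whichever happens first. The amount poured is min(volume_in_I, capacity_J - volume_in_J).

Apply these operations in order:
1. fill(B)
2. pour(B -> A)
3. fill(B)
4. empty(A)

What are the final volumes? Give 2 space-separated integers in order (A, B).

Step 1: fill(B) -> (A=0 B=5)
Step 2: pour(B -> A) -> (A=4 B=1)
Step 3: fill(B) -> (A=4 B=5)
Step 4: empty(A) -> (A=0 B=5)

Answer: 0 5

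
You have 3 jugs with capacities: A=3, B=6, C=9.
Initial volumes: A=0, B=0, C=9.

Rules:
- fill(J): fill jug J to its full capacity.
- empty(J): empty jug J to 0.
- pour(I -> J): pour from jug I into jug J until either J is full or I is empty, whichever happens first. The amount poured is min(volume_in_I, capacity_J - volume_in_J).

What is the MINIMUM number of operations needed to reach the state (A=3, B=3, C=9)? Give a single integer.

Answer: 2

Derivation:
BFS from (A=0, B=0, C=9). One shortest path:
  1. fill(B) -> (A=0 B=6 C=9)
  2. pour(B -> A) -> (A=3 B=3 C=9)
Reached target in 2 moves.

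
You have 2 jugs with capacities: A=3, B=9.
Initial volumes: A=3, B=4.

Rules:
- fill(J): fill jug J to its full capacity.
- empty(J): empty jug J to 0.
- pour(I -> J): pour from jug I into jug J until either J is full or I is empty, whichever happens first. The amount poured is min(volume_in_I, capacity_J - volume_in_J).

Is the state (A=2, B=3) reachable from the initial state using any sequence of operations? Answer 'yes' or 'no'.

BFS explored all 16 reachable states.
Reachable set includes: (0,0), (0,1), (0,3), (0,4), (0,6), (0,7), (0,9), (1,0), (1,9), (3,0), (3,1), (3,3) ...
Target (A=2, B=3) not in reachable set → no.

Answer: no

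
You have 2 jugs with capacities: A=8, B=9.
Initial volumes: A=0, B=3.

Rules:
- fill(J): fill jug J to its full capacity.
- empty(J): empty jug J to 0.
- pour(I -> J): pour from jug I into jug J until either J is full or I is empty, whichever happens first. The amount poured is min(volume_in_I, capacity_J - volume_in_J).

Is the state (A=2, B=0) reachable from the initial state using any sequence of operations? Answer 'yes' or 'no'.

Answer: yes

Derivation:
BFS from (A=0, B=3):
  1. fill(A) -> (A=8 B=3)
  2. pour(A -> B) -> (A=2 B=9)
  3. empty(B) -> (A=2 B=0)
Target reached → yes.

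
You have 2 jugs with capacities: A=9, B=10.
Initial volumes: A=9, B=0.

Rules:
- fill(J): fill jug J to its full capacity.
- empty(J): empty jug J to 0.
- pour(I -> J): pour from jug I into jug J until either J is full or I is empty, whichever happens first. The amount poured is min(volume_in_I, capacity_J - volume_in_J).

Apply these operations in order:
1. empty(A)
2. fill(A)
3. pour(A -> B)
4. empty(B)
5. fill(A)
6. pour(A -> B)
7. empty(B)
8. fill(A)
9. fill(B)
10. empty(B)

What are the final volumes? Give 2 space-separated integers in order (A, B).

Step 1: empty(A) -> (A=0 B=0)
Step 2: fill(A) -> (A=9 B=0)
Step 3: pour(A -> B) -> (A=0 B=9)
Step 4: empty(B) -> (A=0 B=0)
Step 5: fill(A) -> (A=9 B=0)
Step 6: pour(A -> B) -> (A=0 B=9)
Step 7: empty(B) -> (A=0 B=0)
Step 8: fill(A) -> (A=9 B=0)
Step 9: fill(B) -> (A=9 B=10)
Step 10: empty(B) -> (A=9 B=0)

Answer: 9 0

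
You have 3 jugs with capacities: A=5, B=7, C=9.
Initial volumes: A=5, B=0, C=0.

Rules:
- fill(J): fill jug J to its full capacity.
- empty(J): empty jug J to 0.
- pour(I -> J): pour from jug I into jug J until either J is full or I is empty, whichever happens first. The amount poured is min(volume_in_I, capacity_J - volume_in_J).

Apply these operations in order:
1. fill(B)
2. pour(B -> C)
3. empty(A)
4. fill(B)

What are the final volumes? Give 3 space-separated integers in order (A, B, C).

Answer: 0 7 7

Derivation:
Step 1: fill(B) -> (A=5 B=7 C=0)
Step 2: pour(B -> C) -> (A=5 B=0 C=7)
Step 3: empty(A) -> (A=0 B=0 C=7)
Step 4: fill(B) -> (A=0 B=7 C=7)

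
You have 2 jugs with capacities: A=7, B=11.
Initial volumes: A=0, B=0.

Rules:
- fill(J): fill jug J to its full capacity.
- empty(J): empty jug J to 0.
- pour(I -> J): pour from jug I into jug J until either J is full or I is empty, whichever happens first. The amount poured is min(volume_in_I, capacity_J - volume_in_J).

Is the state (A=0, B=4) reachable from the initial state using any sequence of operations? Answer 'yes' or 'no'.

BFS from (A=0, B=0):
  1. fill(B) -> (A=0 B=11)
  2. pour(B -> A) -> (A=7 B=4)
  3. empty(A) -> (A=0 B=4)
Target reached → yes.

Answer: yes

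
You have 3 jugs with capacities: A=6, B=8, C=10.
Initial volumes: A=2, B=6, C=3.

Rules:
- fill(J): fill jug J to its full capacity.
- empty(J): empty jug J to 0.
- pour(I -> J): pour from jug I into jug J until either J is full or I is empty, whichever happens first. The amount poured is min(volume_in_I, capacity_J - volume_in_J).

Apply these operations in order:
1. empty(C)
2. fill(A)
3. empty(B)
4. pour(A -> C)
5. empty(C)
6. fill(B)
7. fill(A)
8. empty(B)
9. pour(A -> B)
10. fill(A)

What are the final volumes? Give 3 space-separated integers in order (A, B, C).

Answer: 6 6 0

Derivation:
Step 1: empty(C) -> (A=2 B=6 C=0)
Step 2: fill(A) -> (A=6 B=6 C=0)
Step 3: empty(B) -> (A=6 B=0 C=0)
Step 4: pour(A -> C) -> (A=0 B=0 C=6)
Step 5: empty(C) -> (A=0 B=0 C=0)
Step 6: fill(B) -> (A=0 B=8 C=0)
Step 7: fill(A) -> (A=6 B=8 C=0)
Step 8: empty(B) -> (A=6 B=0 C=0)
Step 9: pour(A -> B) -> (A=0 B=6 C=0)
Step 10: fill(A) -> (A=6 B=6 C=0)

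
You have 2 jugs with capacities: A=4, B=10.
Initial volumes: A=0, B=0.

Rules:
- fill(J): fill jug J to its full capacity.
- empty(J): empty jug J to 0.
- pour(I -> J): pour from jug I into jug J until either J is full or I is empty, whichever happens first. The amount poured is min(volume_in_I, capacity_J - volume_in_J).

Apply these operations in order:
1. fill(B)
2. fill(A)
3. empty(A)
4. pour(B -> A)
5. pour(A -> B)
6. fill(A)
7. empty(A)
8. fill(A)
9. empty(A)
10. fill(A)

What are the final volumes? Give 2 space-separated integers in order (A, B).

Answer: 4 10

Derivation:
Step 1: fill(B) -> (A=0 B=10)
Step 2: fill(A) -> (A=4 B=10)
Step 3: empty(A) -> (A=0 B=10)
Step 4: pour(B -> A) -> (A=4 B=6)
Step 5: pour(A -> B) -> (A=0 B=10)
Step 6: fill(A) -> (A=4 B=10)
Step 7: empty(A) -> (A=0 B=10)
Step 8: fill(A) -> (A=4 B=10)
Step 9: empty(A) -> (A=0 B=10)
Step 10: fill(A) -> (A=4 B=10)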